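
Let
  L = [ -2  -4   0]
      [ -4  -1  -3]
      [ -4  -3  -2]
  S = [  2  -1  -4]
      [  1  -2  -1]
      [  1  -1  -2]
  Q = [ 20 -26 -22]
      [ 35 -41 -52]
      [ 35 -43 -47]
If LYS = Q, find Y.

Y = [[0, -3, 3], [-3, -3, 4], [-3, -1, -3]]

Y = L⁻¹QS⁻¹ (apply L⁻¹ on the left and S⁻¹ on the right).
L has determinant -2; L⁻¹ = [[7/2, 4, -6], [-2, -2, 3], [-4, -5, 7]].
det S = 1; the adjugate gives S⁻¹ = [[3, 2, -7], [1, 0, -2], [1, 1, -3]].
L⁻¹Q = [[0, 3, -3], [-5, 5, 7], [-10, 8, 19]].
Y = (L⁻¹Q)S⁻¹ = [[0, -3, 3], [-3, -3, 4], [-3, -1, -3]].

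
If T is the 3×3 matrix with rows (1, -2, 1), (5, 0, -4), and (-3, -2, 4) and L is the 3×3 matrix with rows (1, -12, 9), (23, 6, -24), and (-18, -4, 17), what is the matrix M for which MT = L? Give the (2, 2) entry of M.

Since T sits to the right of M, M = LT⁻¹.
det T = -2; the adjugate gives T⁻¹ = [[4, -3, -4], [4, -7/2, -9/2], [5, -4, -5]].
M = LT⁻¹ = [[1, -12, 9], [23, 6, -24], [-18, -4, 17]] · [[4, -3, -4], [4, -7/2, -9/2], [5, -4, -5]] = [[1, 3, 5], [-4, 6, 1], [-3, 0, 5]].

6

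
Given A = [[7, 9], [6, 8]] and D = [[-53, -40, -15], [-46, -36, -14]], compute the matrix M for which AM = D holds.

M = [[-5, 2, 3], [-2, -6, -4]]

A is on the left of M, so left-multiply by A⁻¹: M = A⁻¹D.
det A = 2, so A⁻¹ = [[4, -9/2], [-3, 7/2]].
M = A⁻¹D = [[4, -9/2], [-3, 7/2]] · [[-53, -40, -15], [-46, -36, -14]] = [[-5, 2, 3], [-2, -6, -4]].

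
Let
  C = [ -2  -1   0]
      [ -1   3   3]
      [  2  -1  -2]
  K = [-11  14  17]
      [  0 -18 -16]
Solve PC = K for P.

P = [[2, 5, -1], [4, -4, 2]]

Since C sits to the right of P, P = KC⁻¹.
det C = 2, so C⁻¹ = [[-3/2, -1, -3/2], [2, 2, 3], [-5/2, -2, -7/2]].
P = KC⁻¹ = [[-11, 14, 17], [0, -18, -16]] · [[-3/2, -1, -3/2], [2, 2, 3], [-5/2, -2, -7/2]] = [[2, 5, -1], [4, -4, 2]].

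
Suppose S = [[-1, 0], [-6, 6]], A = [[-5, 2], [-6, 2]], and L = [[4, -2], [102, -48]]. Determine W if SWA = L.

W = [[2, -1], [-5, 2]]

Left-multiply by S⁻¹ and right-multiply by A⁻¹: W = S⁻¹LA⁻¹.
S has determinant -6; S⁻¹ = [[-1, 0], [-1, 1/6]].
det A = 2; the adjugate gives A⁻¹ = [[1, -1], [3, -5/2]].
S⁻¹L = [[-4, 2], [13, -6]].
W = (S⁻¹L)A⁻¹ = [[2, -1], [-5, 2]].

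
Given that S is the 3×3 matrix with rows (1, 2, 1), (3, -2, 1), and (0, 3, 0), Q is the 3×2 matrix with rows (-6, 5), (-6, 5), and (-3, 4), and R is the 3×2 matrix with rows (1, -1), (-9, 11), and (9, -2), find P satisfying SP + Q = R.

P = [[3, 2], [4, -2], [-4, -4]]

SP = R − Q = [[7, -6], [-3, 6], [12, -6]].
Since S multiplies P on the left, P = S⁻¹(R − Q).
det S = 6, so S⁻¹ = [[-1/2, 1/2, 2/3], [0, 0, 1/3], [3/2, -1/2, -4/3]].
P = S⁻¹(R − Q) = [[3, 2], [4, -2], [-4, -4]].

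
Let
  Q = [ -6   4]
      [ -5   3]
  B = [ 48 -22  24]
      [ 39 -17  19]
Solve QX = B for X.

Left-multiplying both sides by Q⁻¹ gives X = Q⁻¹B.
det Q = 2; the adjugate gives Q⁻¹ = [[3/2, -2], [5/2, -3]].
X = Q⁻¹B = [[3/2, -2], [5/2, -3]] · [[48, -22, 24], [39, -17, 19]] = [[-6, 1, -2], [3, -4, 3]].

X = [[-6, 1, -2], [3, -4, 3]]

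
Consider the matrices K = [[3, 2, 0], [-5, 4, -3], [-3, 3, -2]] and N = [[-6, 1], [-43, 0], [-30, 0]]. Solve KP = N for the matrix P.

Since K multiplies P on the left, P = K⁻¹N.
K has determinant 1; K⁻¹ = [[1, 4, -6], [-1, -6, 9], [-3, -15, 22]].
P = K⁻¹N = [[1, 4, -6], [-1, -6, 9], [-3, -15, 22]] · [[-6, 1], [-43, 0], [-30, 0]] = [[2, 1], [-6, -1], [3, -3]].

P = [[2, 1], [-6, -1], [3, -3]]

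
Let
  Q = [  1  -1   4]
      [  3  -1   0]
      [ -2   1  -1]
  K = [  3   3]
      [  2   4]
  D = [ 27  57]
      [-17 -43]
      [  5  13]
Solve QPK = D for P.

P = Q⁻¹DK⁻¹ (apply Q⁻¹ on the left and K⁻¹ on the right).
det Q = 2, so Q⁻¹ = [[1/2, 3/2, 2], [3/2, 7/2, 6], [1/2, 1/2, 1]].
det K = 6, so K⁻¹ = [[2/3, -1/2], [-1/3, 1/2]].
Q⁻¹D = [[-2, -10], [11, 13], [10, 20]].
P = (Q⁻¹D)K⁻¹ = [[2, -4], [3, 1], [0, 5]].

P = [[2, -4], [3, 1], [0, 5]]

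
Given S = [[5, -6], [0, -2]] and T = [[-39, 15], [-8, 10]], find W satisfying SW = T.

Left-multiplying both sides by S⁻¹ gives W = S⁻¹T.
det S = -10, so S⁻¹ = [[1/5, -3/5], [0, -1/2]].
W = S⁻¹T = [[1/5, -3/5], [0, -1/2]] · [[-39, 15], [-8, 10]] = [[-3, -3], [4, -5]].

W = [[-3, -3], [4, -5]]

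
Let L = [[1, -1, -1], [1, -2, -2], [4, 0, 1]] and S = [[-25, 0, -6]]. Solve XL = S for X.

X = [[-2, 1, -6]]

L is on the right of X, so right-multiply by L⁻¹: X = SL⁻¹.
det L = -1, so L⁻¹ = [[2, -1, 0], [9, -5, -1], [-8, 4, 1]].
X = SL⁻¹ = [[-25, 0, -6]] · [[2, -1, 0], [9, -5, -1], [-8, 4, 1]] = [[-2, 1, -6]].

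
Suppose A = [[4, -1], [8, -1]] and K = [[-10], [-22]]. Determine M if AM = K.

M = [[-3], [-2]]

Left-multiplying both sides by A⁻¹ gives M = A⁻¹K.
det A = 4; the adjugate gives A⁻¹ = [[-1/4, 1/4], [-2, 1]].
M = A⁻¹K = [[-1/4, 1/4], [-2, 1]] · [[-10], [-22]] = [[-3], [-2]].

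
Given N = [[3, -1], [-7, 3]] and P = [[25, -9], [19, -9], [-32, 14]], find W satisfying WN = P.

Right-multiplying both sides by N⁻¹ gives W = PN⁻¹.
det N = 2; the adjugate gives N⁻¹ = [[3/2, 1/2], [7/2, 3/2]].
W = PN⁻¹ = [[25, -9], [19, -9], [-32, 14]] · [[3/2, 1/2], [7/2, 3/2]] = [[6, -1], [-3, -4], [1, 5]].

W = [[6, -1], [-3, -4], [1, 5]]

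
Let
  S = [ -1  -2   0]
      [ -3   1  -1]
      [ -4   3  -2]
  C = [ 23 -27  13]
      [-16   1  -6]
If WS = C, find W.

W = [[4, -1, -6], [4, 0, 3]]

Since S sits to the right of W, W = CS⁻¹.
det S = 3; the adjugate gives S⁻¹ = [[1/3, -4/3, 2/3], [-2/3, 2/3, -1/3], [-5/3, 11/3, -7/3]].
W = CS⁻¹ = [[23, -27, 13], [-16, 1, -6]] · [[1/3, -4/3, 2/3], [-2/3, 2/3, -1/3], [-5/3, 11/3, -7/3]] = [[4, -1, -6], [4, 0, 3]].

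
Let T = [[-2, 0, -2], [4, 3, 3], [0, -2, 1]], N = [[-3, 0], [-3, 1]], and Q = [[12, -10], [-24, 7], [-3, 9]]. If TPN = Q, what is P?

P = [[-5, 4], [5, -4], [2, 1]]

Isolating P: multiply by T⁻¹ from the left and N⁻¹ from the right, so P = T⁻¹QN⁻¹.
det T = -2; the adjugate gives T⁻¹ = [[-9/2, -2, -3], [2, 1, 1], [4, 2, 3]].
N has determinant -3; N⁻¹ = [[-1/3, 0], [-1, 1]].
T⁻¹Q = [[3, 4], [-3, -4], [-9, 1]].
P = (T⁻¹Q)N⁻¹ = [[-5, 4], [5, -4], [2, 1]].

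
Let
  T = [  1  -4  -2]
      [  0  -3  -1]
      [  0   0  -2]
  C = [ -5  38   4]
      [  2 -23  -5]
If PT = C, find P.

Right-multiplying both sides by T⁻¹ gives P = CT⁻¹.
T has determinant 6; T⁻¹ = [[1, -4/3, -1/3], [0, -1/3, 1/6], [0, 0, -1/2]].
P = CT⁻¹ = [[-5, 38, 4], [2, -23, -5]] · [[1, -4/3, -1/3], [0, -1/3, 1/6], [0, 0, -1/2]] = [[-5, -6, 6], [2, 5, -2]].

P = [[-5, -6, 6], [2, 5, -2]]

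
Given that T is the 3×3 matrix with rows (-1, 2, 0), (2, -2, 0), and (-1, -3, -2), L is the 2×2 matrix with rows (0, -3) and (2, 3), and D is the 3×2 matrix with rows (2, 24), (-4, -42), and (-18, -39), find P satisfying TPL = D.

P = [[5, -1], [-1, 0], [-3, 5]]

P = T⁻¹DL⁻¹ (apply T⁻¹ on the left and L⁻¹ on the right).
det T = 4; the adjugate gives T⁻¹ = [[1, 1, 0], [1, 1/2, 0], [-2, -5/4, -1/2]].
det L = 6, so L⁻¹ = [[1/2, 1/2], [-1/3, 0]].
T⁻¹D = [[-2, -18], [0, 3], [10, 24]].
P = (T⁻¹D)L⁻¹ = [[5, -1], [-1, 0], [-3, 5]].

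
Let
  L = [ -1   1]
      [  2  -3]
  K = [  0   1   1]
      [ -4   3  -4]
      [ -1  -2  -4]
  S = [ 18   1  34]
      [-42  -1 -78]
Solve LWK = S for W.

Isolating W: multiply by L⁻¹ from the left and K⁻¹ from the right, so W = L⁻¹SK⁻¹.
det L = 1, so L⁻¹ = [[-3, -1], [-2, -1]].
det K = -1, so K⁻¹ = [[20, -2, 7], [12, -1, 4], [-11, 1, -4]].
L⁻¹S = [[-12, -2, -24], [6, -1, 10]].
W = (L⁻¹S)K⁻¹ = [[0, 2, 4], [-2, -1, -2]].

W = [[0, 2, 4], [-2, -1, -2]]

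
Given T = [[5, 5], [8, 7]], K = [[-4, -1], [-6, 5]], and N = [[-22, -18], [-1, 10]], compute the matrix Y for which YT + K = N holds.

Y = [[-2, -1], [1, 0]]

YT = N − K = [[-18, -17], [5, 5]].
T is on the right of Y, so right-multiply by T⁻¹: Y = (N − K)T⁻¹.
T has determinant -5; T⁻¹ = [[-7/5, 1], [8/5, -1]].
Y = (N − K)T⁻¹ = [[-2, -1], [1, 0]].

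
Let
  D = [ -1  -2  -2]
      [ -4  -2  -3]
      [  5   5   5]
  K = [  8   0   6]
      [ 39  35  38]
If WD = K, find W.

Right-multiplying both sides by D⁻¹ gives W = KD⁻¹.
det D = 5; the adjugate gives D⁻¹ = [[1, 0, 2/5], [1, 1, 1], [-2, -1, -6/5]].
W = KD⁻¹ = [[8, 0, 6], [39, 35, 38]] · [[1, 0, 2/5], [1, 1, 1], [-2, -1, -6/5]] = [[-4, -6, -4], [-2, -3, 5]].

W = [[-4, -6, -4], [-2, -3, 5]]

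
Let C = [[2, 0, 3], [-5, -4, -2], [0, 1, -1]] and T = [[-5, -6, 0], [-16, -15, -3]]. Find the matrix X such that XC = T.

Right-multiplying both sides by C⁻¹ gives X = TC⁻¹.
C has determinant -3; C⁻¹ = [[-2, -1, -4], [5/3, 2/3, 11/3], [5/3, 2/3, 8/3]].
X = TC⁻¹ = [[-5, -6, 0], [-16, -15, -3]] · [[-2, -1, -4], [5/3, 2/3, 11/3], [5/3, 2/3, 8/3]] = [[0, 1, -2], [2, 4, 1]].

X = [[0, 1, -2], [2, 4, 1]]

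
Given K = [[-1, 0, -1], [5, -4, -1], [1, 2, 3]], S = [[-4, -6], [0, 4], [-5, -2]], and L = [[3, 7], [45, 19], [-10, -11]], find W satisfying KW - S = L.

KW = L + S = [[-1, 1], [45, 23], [-15, -13]].
Left-multiplying both sides by K⁻¹ gives W = K⁻¹(L + S).
K has determinant -4; K⁻¹ = [[5/2, 1/2, 1], [4, 1/2, 3/2], [-7/2, -1/2, -1]].
W = K⁻¹(L + S) = [[5, 1], [-4, -4], [-4, -2]].

W = [[5, 1], [-4, -4], [-4, -2]]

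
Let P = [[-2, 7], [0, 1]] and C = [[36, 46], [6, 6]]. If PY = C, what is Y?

Y = [[3, -2], [6, 6]]

P is on the left of Y, so left-multiply by P⁻¹: Y = P⁻¹C.
P has determinant -2; P⁻¹ = [[-1/2, 7/2], [0, 1]].
Y = P⁻¹C = [[-1/2, 7/2], [0, 1]] · [[36, 46], [6, 6]] = [[3, -2], [6, 6]].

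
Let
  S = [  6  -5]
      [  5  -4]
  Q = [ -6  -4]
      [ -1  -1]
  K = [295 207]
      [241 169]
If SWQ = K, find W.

W = [[-4, -1], [4, 5]]

Isolating W: multiply by S⁻¹ from the left and Q⁻¹ from the right, so W = S⁻¹KQ⁻¹.
S has determinant 1; S⁻¹ = [[-4, 5], [-5, 6]].
det Q = 2, so Q⁻¹ = [[-1/2, 2], [1/2, -3]].
S⁻¹K = [[25, 17], [-29, -21]].
W = (S⁻¹K)Q⁻¹ = [[-4, -1], [4, 5]].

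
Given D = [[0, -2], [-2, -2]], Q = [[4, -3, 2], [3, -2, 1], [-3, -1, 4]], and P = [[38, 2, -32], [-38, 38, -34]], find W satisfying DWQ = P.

W = [[5, 3, -3], [-4, 4, 5]]

Left-multiply by D⁻¹ and right-multiply by Q⁻¹: W = D⁻¹PQ⁻¹.
det D = -4; the adjugate gives D⁻¹ = [[1/2, -1/2], [-1/2, 0]].
Q has determinant -1; Q⁻¹ = [[7, -10, -1], [15, -22, -2], [9, -13, -1]].
D⁻¹P = [[38, -18, 1], [-19, -1, 16]].
W = (D⁻¹P)Q⁻¹ = [[5, 3, -3], [-4, 4, 5]].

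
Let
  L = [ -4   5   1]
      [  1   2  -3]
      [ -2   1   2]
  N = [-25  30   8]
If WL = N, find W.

W = [[5, 1, 3]]

Right-multiplying both sides by L⁻¹ gives W = NL⁻¹.
det L = -3; the adjugate gives L⁻¹ = [[-7/3, 3, 17/3], [-4/3, 2, 11/3], [-5/3, 2, 13/3]].
W = NL⁻¹ = [[-25, 30, 8]] · [[-7/3, 3, 17/3], [-4/3, 2, 11/3], [-5/3, 2, 13/3]] = [[5, 1, 3]].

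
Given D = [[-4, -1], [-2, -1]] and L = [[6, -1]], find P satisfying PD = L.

P = [[-4, 5]]

Since D sits to the right of P, P = LD⁻¹.
det D = 2, so D⁻¹ = [[-1/2, 1/2], [1, -2]].
P = LD⁻¹ = [[6, -1]] · [[-1/2, 1/2], [1, -2]] = [[-4, 5]].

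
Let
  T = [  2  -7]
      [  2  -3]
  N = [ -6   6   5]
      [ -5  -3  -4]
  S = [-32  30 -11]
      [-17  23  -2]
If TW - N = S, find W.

TW = S + N = [[-38, 36, -6], [-22, 20, -6]].
Left-multiplying both sides by T⁻¹ gives W = T⁻¹(S + N).
det T = 8; the adjugate gives T⁻¹ = [[-3/8, 7/8], [-1/4, 1/4]].
W = T⁻¹(S + N) = [[-5, 4, -3], [4, -4, 0]].

W = [[-5, 4, -3], [4, -4, 0]]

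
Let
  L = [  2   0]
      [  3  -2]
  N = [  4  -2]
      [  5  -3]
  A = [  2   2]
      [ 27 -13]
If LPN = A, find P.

P = [[4, -3], [2, -4]]

Left-multiply by L⁻¹ and right-multiply by N⁻¹: P = L⁻¹AN⁻¹.
det L = -4; the adjugate gives L⁻¹ = [[1/2, 0], [3/4, -1/2]].
N has determinant -2; N⁻¹ = [[3/2, -1], [5/2, -2]].
L⁻¹A = [[1, 1], [-12, 8]].
P = (L⁻¹A)N⁻¹ = [[4, -3], [2, -4]].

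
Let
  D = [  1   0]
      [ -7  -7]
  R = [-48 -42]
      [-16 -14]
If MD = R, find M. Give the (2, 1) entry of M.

-2

Since D sits to the right of M, M = RD⁻¹.
det D = -7; the adjugate gives D⁻¹ = [[1, 0], [-1, -1/7]].
M = RD⁻¹ = [[-48, -42], [-16, -14]] · [[1, 0], [-1, -1/7]] = [[-6, 6], [-2, 2]].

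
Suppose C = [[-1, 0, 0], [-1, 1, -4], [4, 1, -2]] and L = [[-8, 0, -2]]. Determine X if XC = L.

X = [[3, 1, -1]]

C is on the right of X, so right-multiply by C⁻¹: X = LC⁻¹.
det C = -2; the adjugate gives C⁻¹ = [[-1, 0, 0], [9, -1, 2], [5/2, -1/2, 1/2]].
X = LC⁻¹ = [[-8, 0, -2]] · [[-1, 0, 0], [9, -1, 2], [5/2, -1/2, 1/2]] = [[3, 1, -1]].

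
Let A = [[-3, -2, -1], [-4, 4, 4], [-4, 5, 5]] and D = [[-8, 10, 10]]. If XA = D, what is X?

X = [[0, 0, 2]]

Since A sits to the right of X, X = DA⁻¹.
det A = -4, so A⁻¹ = [[0, -5/4, 1], [-1, 19/4, -4], [1, -23/4, 5]].
X = DA⁻¹ = [[-8, 10, 10]] · [[0, -5/4, 1], [-1, 19/4, -4], [1, -23/4, 5]] = [[0, 0, 2]].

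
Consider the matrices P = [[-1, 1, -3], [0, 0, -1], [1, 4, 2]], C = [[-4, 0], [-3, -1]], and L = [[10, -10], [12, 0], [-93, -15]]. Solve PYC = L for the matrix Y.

Y = [[2, -5], [1, 5], [3, 0]]

Left-multiply by P⁻¹ and right-multiply by C⁻¹: Y = P⁻¹LC⁻¹.
det P = -5, so P⁻¹ = [[-4/5, 14/5, 1/5], [1/5, -1/5, 1/5], [0, -1, 0]].
det C = 4; the adjugate gives C⁻¹ = [[-1/4, 0], [3/4, -1]].
P⁻¹L = [[7, 5], [-19, -5], [-12, 0]].
Y = (P⁻¹L)C⁻¹ = [[2, -5], [1, 5], [3, 0]].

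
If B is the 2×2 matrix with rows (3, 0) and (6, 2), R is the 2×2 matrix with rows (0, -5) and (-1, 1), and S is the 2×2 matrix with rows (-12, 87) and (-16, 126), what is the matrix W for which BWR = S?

Isolating W: multiply by B⁻¹ from the left and R⁻¹ from the right, so W = B⁻¹SR⁻¹.
B has determinant 6; B⁻¹ = [[1/3, 0], [-1, 1/2]].
det R = -5; the adjugate gives R⁻¹ = [[-1/5, -1], [-1/5, 0]].
B⁻¹S = [[-4, 29], [4, -24]].
W = (B⁻¹S)R⁻¹ = [[-5, 4], [4, -4]].

W = [[-5, 4], [4, -4]]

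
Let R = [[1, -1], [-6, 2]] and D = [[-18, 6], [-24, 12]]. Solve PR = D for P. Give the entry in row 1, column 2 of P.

3

R is on the right of P, so right-multiply by R⁻¹: P = DR⁻¹.
det R = -4; the adjugate gives R⁻¹ = [[-1/2, -1/4], [-3/2, -1/4]].
P = DR⁻¹ = [[-18, 6], [-24, 12]] · [[-1/2, -1/4], [-3/2, -1/4]] = [[0, 3], [-6, 3]].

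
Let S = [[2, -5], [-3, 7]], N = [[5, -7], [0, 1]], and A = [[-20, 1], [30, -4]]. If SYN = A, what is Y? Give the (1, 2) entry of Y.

Left-multiply by S⁻¹ and right-multiply by N⁻¹: Y = S⁻¹AN⁻¹.
det S = -1, so S⁻¹ = [[-7, -5], [-3, -2]].
det N = 5; the adjugate gives N⁻¹ = [[1/5, 7/5], [0, 1]].
S⁻¹A = [[-10, 13], [0, 5]].
Y = (S⁻¹A)N⁻¹ = [[-2, -1], [0, 5]].

-1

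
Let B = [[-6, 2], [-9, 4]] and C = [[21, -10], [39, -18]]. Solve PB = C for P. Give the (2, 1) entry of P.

1

Right-multiplying both sides by B⁻¹ gives P = CB⁻¹.
det B = -6; the adjugate gives B⁻¹ = [[-2/3, 1/3], [-3/2, 1]].
P = CB⁻¹ = [[21, -10], [39, -18]] · [[-2/3, 1/3], [-3/2, 1]] = [[1, -3], [1, -5]].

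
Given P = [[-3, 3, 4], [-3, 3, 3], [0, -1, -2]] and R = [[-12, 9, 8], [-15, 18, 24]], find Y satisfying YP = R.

Since P sits to the right of Y, Y = RP⁻¹.
det P = 3; the adjugate gives P⁻¹ = [[-1, 2/3, -1], [-2, 2, -1], [1, -1, 0]].
Y = RP⁻¹ = [[-12, 9, 8], [-15, 18, 24]] · [[-1, 2/3, -1], [-2, 2, -1], [1, -1, 0]] = [[2, 2, 3], [3, 2, -3]].

Y = [[2, 2, 3], [3, 2, -3]]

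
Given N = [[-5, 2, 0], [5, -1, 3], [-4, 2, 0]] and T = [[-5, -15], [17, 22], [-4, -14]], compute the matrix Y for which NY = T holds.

Left-multiplying both sides by N⁻¹ gives Y = N⁻¹T.
det N = 6, so N⁻¹ = [[-1, 0, 1], [-2, 0, 5/2], [1, 1/3, -5/6]].
Y = N⁻¹T = [[-1, 0, 1], [-2, 0, 5/2], [1, 1/3, -5/6]] · [[-5, -15], [17, 22], [-4, -14]] = [[1, 1], [0, -5], [4, 4]].

Y = [[1, 1], [0, -5], [4, 4]]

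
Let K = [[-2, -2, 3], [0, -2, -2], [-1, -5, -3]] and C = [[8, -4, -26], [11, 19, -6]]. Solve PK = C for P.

Since K sits to the right of P, P = CK⁻¹.
K has determinant -2; K⁻¹ = [[2, 21/2, -5], [-1, -9/2, 2], [1, 4, -2]].
P = CK⁻¹ = [[8, -4, -26], [11, 19, -6]] · [[2, 21/2, -5], [-1, -9/2, 2], [1, 4, -2]] = [[-6, -2, 4], [-3, 6, -5]].

P = [[-6, -2, 4], [-3, 6, -5]]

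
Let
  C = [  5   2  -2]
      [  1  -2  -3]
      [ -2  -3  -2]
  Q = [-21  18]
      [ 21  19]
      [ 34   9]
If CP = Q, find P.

C is on the left of P, so left-multiply by C⁻¹: P = C⁻¹Q.
det C = 5; the adjugate gives C⁻¹ = [[-1, 2, -2], [8/5, -14/5, 13/5], [-7/5, 11/5, -12/5]].
P = C⁻¹Q = [[-1, 2, -2], [8/5, -14/5, 13/5], [-7/5, 11/5, -12/5]] · [[-21, 18], [21, 19], [34, 9]] = [[-5, 2], [-4, -1], [-6, -5]].

P = [[-5, 2], [-4, -1], [-6, -5]]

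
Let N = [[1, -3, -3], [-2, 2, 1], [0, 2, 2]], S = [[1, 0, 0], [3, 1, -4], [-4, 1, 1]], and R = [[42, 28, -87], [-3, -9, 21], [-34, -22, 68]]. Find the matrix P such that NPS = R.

P = [[-1, -4, -1], [-1, -5, -3], [3, -4, 1]]

Isolating P: multiply by N⁻¹ from the left and S⁻¹ from the right, so P = N⁻¹RS⁻¹.
N has determinant 2; N⁻¹ = [[1, 0, 3/2], [2, 1, 5/2], [-2, -1, -2]].
det S = 5, so S⁻¹ = [[1, 0, 0], [13/5, 1/5, 4/5], [7/5, -1/5, 1/5]].
N⁻¹R = [[-9, -5, 15], [-4, -8, 17], [-13, -3, 17]].
P = (N⁻¹R)S⁻¹ = [[-1, -4, -1], [-1, -5, -3], [3, -4, 1]].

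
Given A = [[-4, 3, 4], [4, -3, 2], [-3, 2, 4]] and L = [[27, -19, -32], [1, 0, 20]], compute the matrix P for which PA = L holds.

P = [[-3, 0, -5], [6, 4, -3]]

Since A sits to the right of P, P = LA⁻¹.
A has determinant -6; A⁻¹ = [[8/3, 2/3, -3], [11/3, 2/3, -4], [1/6, 1/6, 0]].
P = LA⁻¹ = [[27, -19, -32], [1, 0, 20]] · [[8/3, 2/3, -3], [11/3, 2/3, -4], [1/6, 1/6, 0]] = [[-3, 0, -5], [6, 4, -3]].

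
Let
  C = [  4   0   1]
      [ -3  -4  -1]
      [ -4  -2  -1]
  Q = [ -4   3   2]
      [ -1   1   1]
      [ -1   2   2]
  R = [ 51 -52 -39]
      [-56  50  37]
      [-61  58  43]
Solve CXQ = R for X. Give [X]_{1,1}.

-4

Isolating X: multiply by C⁻¹ from the left and Q⁻¹ from the right, so X = C⁻¹RQ⁻¹.
C has determinant -2; C⁻¹ = [[-1, 1, -2], [-1/2, 0, -1/2], [5, -4, 8]].
det Q = 1, so Q⁻¹ = [[0, -2, 1], [1, -6, 2], [-1, 5, -1]].
C⁻¹R = [[15, -14, -10], [5, -3, -2], [-9, 4, 1]].
X = (C⁻¹R)Q⁻¹ = [[-4, 4, -3], [-1, -2, 1], [3, -1, -2]].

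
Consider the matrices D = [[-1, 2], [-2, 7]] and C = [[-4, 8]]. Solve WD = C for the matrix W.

W = [[4, 0]]

Since D sits to the right of W, W = CD⁻¹.
D has determinant -3; D⁻¹ = [[-7/3, 2/3], [-2/3, 1/3]].
W = CD⁻¹ = [[-4, 8]] · [[-7/3, 2/3], [-2/3, 1/3]] = [[4, 0]].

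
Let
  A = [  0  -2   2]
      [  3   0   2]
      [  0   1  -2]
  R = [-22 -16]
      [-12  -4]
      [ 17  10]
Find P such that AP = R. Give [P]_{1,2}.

Left-multiplying both sides by A⁻¹ gives P = A⁻¹R.
det A = -6, so A⁻¹ = [[1/3, 1/3, 2/3], [-1, 0, -1], [-1/2, 0, -1]].
P = A⁻¹R = [[1/3, 1/3, 2/3], [-1, 0, -1], [-1/2, 0, -1]] · [[-22, -16], [-12, -4], [17, 10]] = [[0, 0], [5, 6], [-6, -2]].

0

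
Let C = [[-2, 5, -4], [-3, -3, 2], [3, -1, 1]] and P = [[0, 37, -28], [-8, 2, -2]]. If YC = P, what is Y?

C is on the right of Y, so right-multiply by C⁻¹: Y = PC⁻¹.
C has determinant -1; C⁻¹ = [[1, 1, 2], [-9, -10, -16], [-12, -13, -21]].
Y = PC⁻¹ = [[0, 37, -28], [-8, 2, -2]] · [[1, 1, 2], [-9, -10, -16], [-12, -13, -21]] = [[3, -6, -4], [-2, -2, -6]].

Y = [[3, -6, -4], [-2, -2, -6]]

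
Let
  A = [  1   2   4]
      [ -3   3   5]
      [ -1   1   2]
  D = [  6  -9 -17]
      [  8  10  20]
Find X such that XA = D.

X = [[-1, -1, -4], [6, 0, -2]]

Right-multiplying both sides by A⁻¹ gives X = DA⁻¹.
det A = 3, so A⁻¹ = [[1/3, 0, -2/3], [1/3, 2, -17/3], [0, -1, 3]].
X = DA⁻¹ = [[6, -9, -17], [8, 10, 20]] · [[1/3, 0, -2/3], [1/3, 2, -17/3], [0, -1, 3]] = [[-1, -1, -4], [6, 0, -2]].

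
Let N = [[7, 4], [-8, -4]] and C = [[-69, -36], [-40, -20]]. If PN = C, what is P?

P = [[-3, 6], [0, 5]]

Right-multiplying both sides by N⁻¹ gives P = CN⁻¹.
det N = 4; the adjugate gives N⁻¹ = [[-1, -1], [2, 7/4]].
P = CN⁻¹ = [[-69, -36], [-40, -20]] · [[-1, -1], [2, 7/4]] = [[-3, 6], [0, 5]].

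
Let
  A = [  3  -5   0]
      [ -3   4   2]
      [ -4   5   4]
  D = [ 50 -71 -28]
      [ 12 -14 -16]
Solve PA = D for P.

Since A sits to the right of P, P = DA⁻¹.
det A = -2; the adjugate gives A⁻¹ = [[-3, -10, 5], [-2, -6, 3], [-1/2, -5/2, 3/2]].
P = DA⁻¹ = [[50, -71, -28], [12, -14, -16]] · [[-3, -10, 5], [-2, -6, 3], [-1/2, -5/2, 3/2]] = [[6, -4, -5], [0, 4, -6]].

P = [[6, -4, -5], [0, 4, -6]]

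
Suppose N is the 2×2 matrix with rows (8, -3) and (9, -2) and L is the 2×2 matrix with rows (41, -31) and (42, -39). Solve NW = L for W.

W = [[4, -5], [-3, -3]]

Left-multiplying both sides by N⁻¹ gives W = N⁻¹L.
det N = 11, so N⁻¹ = [[-2/11, 3/11], [-9/11, 8/11]].
W = N⁻¹L = [[-2/11, 3/11], [-9/11, 8/11]] · [[41, -31], [42, -39]] = [[4, -5], [-3, -3]].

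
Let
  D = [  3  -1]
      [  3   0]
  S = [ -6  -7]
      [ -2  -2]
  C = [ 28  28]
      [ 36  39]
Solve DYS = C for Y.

Left-multiply by D⁻¹ and right-multiply by S⁻¹: Y = D⁻¹CS⁻¹.
D has determinant 3; D⁻¹ = [[0, 1/3], [-1, 1]].
S has determinant -2; S⁻¹ = [[1, -7/2], [-1, 3]].
D⁻¹C = [[12, 13], [8, 11]].
Y = (D⁻¹C)S⁻¹ = [[-1, -3], [-3, 5]].

Y = [[-1, -3], [-3, 5]]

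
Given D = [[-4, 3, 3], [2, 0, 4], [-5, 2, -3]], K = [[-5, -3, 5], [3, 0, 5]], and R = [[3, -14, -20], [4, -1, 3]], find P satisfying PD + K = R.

P = [[-5, -1, 2], [-1, 1, 1]]

PD = R − K = [[8, -11, -25], [1, -1, -2]].
Right-multiplying both sides by D⁻¹ gives P = (R − K)D⁻¹.
D has determinant 2; D⁻¹ = [[-4, 15/2, 6], [-7, 27/2, 11], [2, -7/2, -3]].
P = (R − K)D⁻¹ = [[-5, -1, 2], [-1, 1, 1]].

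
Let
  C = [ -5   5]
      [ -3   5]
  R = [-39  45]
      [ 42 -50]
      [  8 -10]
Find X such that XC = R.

X = [[6, 3], [-6, -4], [-1, -1]]

C is on the right of X, so right-multiply by C⁻¹: X = RC⁻¹.
det C = -10; the adjugate gives C⁻¹ = [[-1/2, 1/2], [-3/10, 1/2]].
X = RC⁻¹ = [[-39, 45], [42, -50], [8, -10]] · [[-1/2, 1/2], [-3/10, 1/2]] = [[6, 3], [-6, -4], [-1, -1]].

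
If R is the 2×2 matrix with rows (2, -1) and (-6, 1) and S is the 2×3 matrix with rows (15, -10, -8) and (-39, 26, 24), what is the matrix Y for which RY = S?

R is on the left of Y, so left-multiply by R⁻¹: Y = R⁻¹S.
R has determinant -4; R⁻¹ = [[-1/4, -1/4], [-3/2, -1/2]].
Y = R⁻¹S = [[-1/4, -1/4], [-3/2, -1/2]] · [[15, -10, -8], [-39, 26, 24]] = [[6, -4, -4], [-3, 2, 0]].

Y = [[6, -4, -4], [-3, 2, 0]]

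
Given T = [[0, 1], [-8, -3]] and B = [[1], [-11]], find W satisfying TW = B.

W = [[1], [1]]

Since T multiplies W on the left, W = T⁻¹B.
T has determinant 8; T⁻¹ = [[-3/8, -1/8], [1, 0]].
W = T⁻¹B = [[-3/8, -1/8], [1, 0]] · [[1], [-11]] = [[1], [1]].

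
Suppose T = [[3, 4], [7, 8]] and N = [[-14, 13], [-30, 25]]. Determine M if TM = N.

M = [[-2, -1], [-2, 4]]

Since T multiplies M on the left, M = T⁻¹N.
det T = -4; the adjugate gives T⁻¹ = [[-2, 1], [7/4, -3/4]].
M = T⁻¹N = [[-2, 1], [7/4, -3/4]] · [[-14, 13], [-30, 25]] = [[-2, -1], [-2, 4]].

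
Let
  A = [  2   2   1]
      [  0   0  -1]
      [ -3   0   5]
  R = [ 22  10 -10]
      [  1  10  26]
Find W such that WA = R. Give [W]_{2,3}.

3

A is on the right of W, so right-multiply by A⁻¹: W = RA⁻¹.
det A = 6, so A⁻¹ = [[0, -5/3, -1/3], [1/2, 13/6, 1/3], [0, -1, 0]].
W = RA⁻¹ = [[22, 10, -10], [1, 10, 26]] · [[0, -5/3, -1/3], [1/2, 13/6, 1/3], [0, -1, 0]] = [[5, -5, -4], [5, -6, 3]].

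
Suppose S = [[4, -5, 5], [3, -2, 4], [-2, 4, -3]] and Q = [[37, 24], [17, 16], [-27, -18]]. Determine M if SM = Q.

Since S multiplies M on the left, M = S⁻¹Q.
det S = -5, so S⁻¹ = [[2, -1, 2], [-1/5, 2/5, 1/5], [-8/5, 6/5, -7/5]].
M = S⁻¹Q = [[2, -1, 2], [-1/5, 2/5, 1/5], [-8/5, 6/5, -7/5]] · [[37, 24], [17, 16], [-27, -18]] = [[3, -4], [-6, -2], [-1, 6]].

M = [[3, -4], [-6, -2], [-1, 6]]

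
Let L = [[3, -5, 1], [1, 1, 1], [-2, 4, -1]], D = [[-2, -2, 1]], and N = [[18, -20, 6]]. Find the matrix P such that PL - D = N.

P = [[4, 2, -1]]

PL = N + D = [[16, -22, 7]].
Since L sits to the right of P, P = (N + D)L⁻¹.
L has determinant -4; L⁻¹ = [[5/4, 1/4, 3/2], [1/4, 1/4, 1/2], [-3/2, 1/2, -2]].
P = (N + D)L⁻¹ = [[4, 2, -1]].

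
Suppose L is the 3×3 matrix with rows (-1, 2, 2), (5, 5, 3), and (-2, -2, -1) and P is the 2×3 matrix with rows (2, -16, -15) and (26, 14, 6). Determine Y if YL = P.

Y = [[-6, -2, -3], [-4, 6, 4]]

Since L sits to the right of Y, Y = PL⁻¹.
L has determinant -3; L⁻¹ = [[-1/3, 2/3, 4/3], [1/3, -5/3, -13/3], [0, 2, 5]].
Y = PL⁻¹ = [[2, -16, -15], [26, 14, 6]] · [[-1/3, 2/3, 4/3], [1/3, -5/3, -13/3], [0, 2, 5]] = [[-6, -2, -3], [-4, 6, 4]].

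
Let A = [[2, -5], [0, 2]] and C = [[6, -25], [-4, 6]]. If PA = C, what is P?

P = [[3, -5], [-2, -2]]

Since A sits to the right of P, P = CA⁻¹.
A has determinant 4; A⁻¹ = [[1/2, 5/4], [0, 1/2]].
P = CA⁻¹ = [[6, -25], [-4, 6]] · [[1/2, 5/4], [0, 1/2]] = [[3, -5], [-2, -2]].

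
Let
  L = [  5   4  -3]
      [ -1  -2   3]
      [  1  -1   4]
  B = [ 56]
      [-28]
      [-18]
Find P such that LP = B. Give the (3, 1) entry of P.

-4

Left-multiplying both sides by L⁻¹ gives P = L⁻¹B.
det L = -6; the adjugate gives L⁻¹ = [[5/6, 13/6, -1], [-7/6, -23/6, 2], [-1/2, -3/2, 1]].
P = L⁻¹B = [[5/6, 13/6, -1], [-7/6, -23/6, 2], [-1/2, -3/2, 1]] · [[56], [-28], [-18]] = [[4], [6], [-4]].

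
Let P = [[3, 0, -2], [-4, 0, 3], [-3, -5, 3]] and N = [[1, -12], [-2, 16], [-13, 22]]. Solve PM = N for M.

Since P multiplies M on the left, M = P⁻¹N.
det P = 5, so P⁻¹ = [[3, 2, 0], [3/5, 3/5, -1/5], [4, 3, 0]].
M = P⁻¹N = [[3, 2, 0], [3/5, 3/5, -1/5], [4, 3, 0]] · [[1, -12], [-2, 16], [-13, 22]] = [[-1, -4], [2, -2], [-2, 0]].

M = [[-1, -4], [2, -2], [-2, 0]]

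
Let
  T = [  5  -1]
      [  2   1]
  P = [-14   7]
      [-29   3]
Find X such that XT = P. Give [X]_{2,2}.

Since T sits to the right of X, X = PT⁻¹.
det T = 7; the adjugate gives T⁻¹ = [[1/7, 1/7], [-2/7, 5/7]].
X = PT⁻¹ = [[-14, 7], [-29, 3]] · [[1/7, 1/7], [-2/7, 5/7]] = [[-4, 3], [-5, -2]].

-2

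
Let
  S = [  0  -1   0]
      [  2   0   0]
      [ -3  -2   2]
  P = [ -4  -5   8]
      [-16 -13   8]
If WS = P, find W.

W = [[-3, 4, 4], [5, -2, 4]]

S is on the right of W, so right-multiply by S⁻¹: W = PS⁻¹.
S has determinant 4; S⁻¹ = [[0, 1/2, 0], [-1, 0, 0], [-1, 3/4, 1/2]].
W = PS⁻¹ = [[-4, -5, 8], [-16, -13, 8]] · [[0, 1/2, 0], [-1, 0, 0], [-1, 3/4, 1/2]] = [[-3, 4, 4], [5, -2, 4]].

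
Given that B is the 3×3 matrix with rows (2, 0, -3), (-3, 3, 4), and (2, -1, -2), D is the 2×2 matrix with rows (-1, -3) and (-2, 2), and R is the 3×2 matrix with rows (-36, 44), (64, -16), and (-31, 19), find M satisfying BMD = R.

Isolating M: multiply by B⁻¹ from the left and D⁻¹ from the right, so M = B⁻¹RD⁻¹.
B has determinant 5; B⁻¹ = [[-2/5, 3/5, 9/5], [2/5, 2/5, 1/5], [-3/5, 2/5, 6/5]].
det D = -8, so D⁻¹ = [[-1/4, -3/8], [-1/4, 1/8]].
B⁻¹R = [[-3, 7], [5, 15], [10, -10]].
M = (B⁻¹R)D⁻¹ = [[-1, 2], [-5, 0], [0, -5]].

M = [[-1, 2], [-5, 0], [0, -5]]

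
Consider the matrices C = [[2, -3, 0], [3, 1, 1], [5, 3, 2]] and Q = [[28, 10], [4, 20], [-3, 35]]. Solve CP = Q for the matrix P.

C is on the left of P, so left-multiply by C⁻¹: P = C⁻¹Q.
C has determinant 1; C⁻¹ = [[-1, 6, -3], [-1, 4, -2], [4, -21, 11]].
P = C⁻¹Q = [[-1, 6, -3], [-1, 4, -2], [4, -21, 11]] · [[28, 10], [4, 20], [-3, 35]] = [[5, 5], [-6, 0], [-5, 5]].

P = [[5, 5], [-6, 0], [-5, 5]]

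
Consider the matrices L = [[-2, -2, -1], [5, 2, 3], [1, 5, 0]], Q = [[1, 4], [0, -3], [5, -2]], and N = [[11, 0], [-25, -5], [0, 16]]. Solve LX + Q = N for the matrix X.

X = [[-5, -2], [0, 4], [0, 0]]

LX = N − Q = [[10, -4], [-25, -2], [-5, 18]].
Left-multiplying both sides by L⁻¹ gives X = L⁻¹(N − Q).
det L = 1, so L⁻¹ = [[-15, -5, -4], [3, 1, 1], [23, 8, 6]].
X = L⁻¹(N − Q) = [[-5, -2], [0, 4], [0, 0]].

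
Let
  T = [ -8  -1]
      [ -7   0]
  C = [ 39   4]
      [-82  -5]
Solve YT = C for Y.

Right-multiplying both sides by T⁻¹ gives Y = CT⁻¹.
det T = -7; the adjugate gives T⁻¹ = [[0, -1/7], [-1, 8/7]].
Y = CT⁻¹ = [[39, 4], [-82, -5]] · [[0, -1/7], [-1, 8/7]] = [[-4, -1], [5, 6]].

Y = [[-4, -1], [5, 6]]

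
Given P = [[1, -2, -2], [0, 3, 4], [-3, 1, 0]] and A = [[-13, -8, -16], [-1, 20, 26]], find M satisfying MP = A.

Since P sits to the right of M, M = AP⁻¹.
P has determinant 2; P⁻¹ = [[-2, -1, -1], [-6, -3, -2], [9/2, 5/2, 3/2]].
M = AP⁻¹ = [[-13, -8, -16], [-1, 20, 26]] · [[-2, -1, -1], [-6, -3, -2], [9/2, 5/2, 3/2]] = [[2, -3, 5], [-1, 6, 0]].

M = [[2, -3, 5], [-1, 6, 0]]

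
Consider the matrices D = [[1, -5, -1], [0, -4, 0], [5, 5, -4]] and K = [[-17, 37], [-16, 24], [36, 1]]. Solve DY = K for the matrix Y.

Y = [[4, 3], [4, -6], [1, -4]]

D is on the left of Y, so left-multiply by D⁻¹: Y = D⁻¹K.
det D = -4, so D⁻¹ = [[-4, 25/4, 1], [0, -1/4, 0], [-5, 15/2, 1]].
Y = D⁻¹K = [[-4, 25/4, 1], [0, -1/4, 0], [-5, 15/2, 1]] · [[-17, 37], [-16, 24], [36, 1]] = [[4, 3], [4, -6], [1, -4]].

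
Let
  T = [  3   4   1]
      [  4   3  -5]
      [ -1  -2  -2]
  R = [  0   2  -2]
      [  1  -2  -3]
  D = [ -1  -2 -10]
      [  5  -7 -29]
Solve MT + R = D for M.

MT = D − R = [[-1, -4, -8], [4, -5, -26]].
Since T sits to the right of M, M = (D − R)T⁻¹.
T has determinant -1; T⁻¹ = [[16, -6, 23], [-13, 5, -19], [5, -2, 7]].
M = (D − R)T⁻¹ = [[-4, 2, -3], [-1, 3, 5]].

M = [[-4, 2, -3], [-1, 3, 5]]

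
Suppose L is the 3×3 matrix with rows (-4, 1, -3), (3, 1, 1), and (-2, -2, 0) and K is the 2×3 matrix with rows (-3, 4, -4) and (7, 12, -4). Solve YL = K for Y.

Y = [[1, -1, -2], [3, 5, -2]]

Since L sits to the right of Y, Y = KL⁻¹.
L has determinant 2; L⁻¹ = [[1, 3, 2], [-1, -3, -5/2], [-2, -5, -7/2]].
Y = KL⁻¹ = [[-3, 4, -4], [7, 12, -4]] · [[1, 3, 2], [-1, -3, -5/2], [-2, -5, -7/2]] = [[1, -1, -2], [3, 5, -2]].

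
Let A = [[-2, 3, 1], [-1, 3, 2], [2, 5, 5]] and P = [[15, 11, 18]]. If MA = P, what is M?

M = [[-4, 1, 4]]

Since A sits to the right of M, M = PA⁻¹.
A has determinant 6; A⁻¹ = [[5/6, -5/3, 1/2], [3/2, -2, 1/2], [-11/6, 8/3, -1/2]].
M = PA⁻¹ = [[15, 11, 18]] · [[5/6, -5/3, 1/2], [3/2, -2, 1/2], [-11/6, 8/3, -1/2]] = [[-4, 1, 4]].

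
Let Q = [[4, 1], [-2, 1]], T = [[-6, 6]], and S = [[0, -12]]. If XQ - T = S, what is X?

XQ = S + T = [[-6, -6]].
Right-multiplying both sides by Q⁻¹ gives X = (S + T)Q⁻¹.
Q has determinant 6; Q⁻¹ = [[1/6, -1/6], [1/3, 2/3]].
X = (S + T)Q⁻¹ = [[-3, -3]].

X = [[-3, -3]]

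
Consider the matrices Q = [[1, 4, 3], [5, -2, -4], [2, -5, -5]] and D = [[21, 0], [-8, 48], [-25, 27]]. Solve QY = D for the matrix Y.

Since Q multiplies Y on the left, Y = Q⁻¹D.
det Q = -5; the adjugate gives Q⁻¹ = [[2, -1, 2], [-17/5, 11/5, -19/5], [21/5, -13/5, 22/5]].
Y = Q⁻¹D = [[2, -1, 2], [-17/5, 11/5, -19/5], [21/5, -13/5, 22/5]] · [[21, 0], [-8, 48], [-25, 27]] = [[0, 6], [6, 3], [-1, -6]].

Y = [[0, 6], [6, 3], [-1, -6]]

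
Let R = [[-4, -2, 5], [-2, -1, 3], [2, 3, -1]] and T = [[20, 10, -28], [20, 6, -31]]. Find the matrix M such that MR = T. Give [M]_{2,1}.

R is on the right of M, so right-multiply by R⁻¹: M = TR⁻¹.
det R = 4, so R⁻¹ = [[-2, 13/4, -1/4], [1, -3/2, 1/2], [-1, 2, 0]].
M = TR⁻¹ = [[20, 10, -28], [20, 6, -31]] · [[-2, 13/4, -1/4], [1, -3/2, 1/2], [-1, 2, 0]] = [[-2, -6, 0], [-3, -6, -2]].

-3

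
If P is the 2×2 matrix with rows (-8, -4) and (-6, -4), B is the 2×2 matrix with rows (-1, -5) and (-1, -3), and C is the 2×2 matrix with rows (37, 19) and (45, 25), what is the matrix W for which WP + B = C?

WP = C − B = [[38, 24], [46, 28]].
Since P sits to the right of W, W = (C − B)P⁻¹.
P has determinant 8; P⁻¹ = [[-1/2, 1/2], [3/4, -1]].
W = (C − B)P⁻¹ = [[-1, -5], [-2, -5]].

W = [[-1, -5], [-2, -5]]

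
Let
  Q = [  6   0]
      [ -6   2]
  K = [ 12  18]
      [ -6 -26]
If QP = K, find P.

P = [[2, 3], [3, -4]]

Since Q multiplies P on the left, P = Q⁻¹K.
det Q = 12; the adjugate gives Q⁻¹ = [[1/6, 0], [1/2, 1/2]].
P = Q⁻¹K = [[1/6, 0], [1/2, 1/2]] · [[12, 18], [-6, -26]] = [[2, 3], [3, -4]].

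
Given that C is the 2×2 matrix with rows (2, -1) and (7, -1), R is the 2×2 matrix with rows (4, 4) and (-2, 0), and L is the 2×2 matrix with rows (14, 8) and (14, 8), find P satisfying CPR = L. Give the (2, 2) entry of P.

P = C⁻¹LR⁻¹ (apply C⁻¹ on the left and R⁻¹ on the right).
C has determinant 5; C⁻¹ = [[-1/5, 1/5], [-7/5, 2/5]].
det R = 8, so R⁻¹ = [[0, -1/2], [1/4, 1/2]].
C⁻¹L = [[0, 0], [-14, -8]].
P = (C⁻¹L)R⁻¹ = [[0, 0], [-2, 3]].

3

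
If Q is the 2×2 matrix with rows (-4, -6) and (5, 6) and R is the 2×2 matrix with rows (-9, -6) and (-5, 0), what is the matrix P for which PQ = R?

Q is on the right of P, so right-multiply by Q⁻¹: P = RQ⁻¹.
det Q = 6; the adjugate gives Q⁻¹ = [[1, 1], [-5/6, -2/3]].
P = RQ⁻¹ = [[-9, -6], [-5, 0]] · [[1, 1], [-5/6, -2/3]] = [[-4, -5], [-5, -5]].

P = [[-4, -5], [-5, -5]]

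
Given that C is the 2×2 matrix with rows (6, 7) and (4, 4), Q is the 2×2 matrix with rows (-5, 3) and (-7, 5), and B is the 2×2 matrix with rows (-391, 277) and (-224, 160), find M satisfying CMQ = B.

Left-multiply by C⁻¹ and right-multiply by Q⁻¹: M = C⁻¹BQ⁻¹.
det C = -4; the adjugate gives C⁻¹ = [[-1, 7/4], [1, -3/2]].
det Q = -4; the adjugate gives Q⁻¹ = [[-5/4, 3/4], [-7/4, 5/4]].
C⁻¹B = [[-1, 3], [-55, 37]].
M = (C⁻¹B)Q⁻¹ = [[-4, 3], [4, 5]].

M = [[-4, 3], [4, 5]]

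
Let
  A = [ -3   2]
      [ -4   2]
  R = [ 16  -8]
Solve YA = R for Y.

A is on the right of Y, so right-multiply by A⁻¹: Y = RA⁻¹.
A has determinant 2; A⁻¹ = [[1, -1], [2, -3/2]].
Y = RA⁻¹ = [[16, -8]] · [[1, -1], [2, -3/2]] = [[0, -4]].

Y = [[0, -4]]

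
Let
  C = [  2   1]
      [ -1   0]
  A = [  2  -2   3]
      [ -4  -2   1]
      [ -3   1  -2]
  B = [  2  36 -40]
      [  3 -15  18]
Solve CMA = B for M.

M = [[-3, -3, 3], [1, -3, 2]]

Isolating M: multiply by C⁻¹ from the left and A⁻¹ from the right, so M = C⁻¹BA⁻¹.
det C = 1, so C⁻¹ = [[0, -1], [1, 2]].
A has determinant -2; A⁻¹ = [[-3/2, 1/2, -2], [11/2, -5/2, 7], [5, -2, 6]].
C⁻¹B = [[-3, 15, -18], [8, 6, -4]].
M = (C⁻¹B)A⁻¹ = [[-3, -3, 3], [1, -3, 2]].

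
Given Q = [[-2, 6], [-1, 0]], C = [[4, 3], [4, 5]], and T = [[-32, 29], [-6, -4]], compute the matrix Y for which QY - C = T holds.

QY = T + C = [[-28, 32], [-2, 1]].
Since Q multiplies Y on the left, Y = Q⁻¹(T + C).
det Q = 6; the adjugate gives Q⁻¹ = [[0, -1], [1/6, -1/3]].
Y = Q⁻¹(T + C) = [[2, -1], [-4, 5]].

Y = [[2, -1], [-4, 5]]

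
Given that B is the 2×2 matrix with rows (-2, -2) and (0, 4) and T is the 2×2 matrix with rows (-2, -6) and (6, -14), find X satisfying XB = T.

X = [[1, -1], [-3, -5]]

Since B sits to the right of X, X = TB⁻¹.
B has determinant -8; B⁻¹ = [[-1/2, -1/4], [0, 1/4]].
X = TB⁻¹ = [[-2, -6], [6, -14]] · [[-1/2, -1/4], [0, 1/4]] = [[1, -1], [-3, -5]].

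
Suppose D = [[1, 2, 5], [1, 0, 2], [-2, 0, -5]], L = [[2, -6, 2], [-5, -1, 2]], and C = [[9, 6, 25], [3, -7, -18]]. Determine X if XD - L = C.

XD = C + L = [[11, 0, 27], [-2, -8, -16]].
D is on the right of X, so right-multiply by D⁻¹: X = (C + L)D⁻¹.
D has determinant 2; D⁻¹ = [[0, 5, 2], [1/2, 5/2, 3/2], [0, -2, -1]].
X = (C + L)D⁻¹ = [[0, 1, -5], [-4, 2, 0]].

X = [[0, 1, -5], [-4, 2, 0]]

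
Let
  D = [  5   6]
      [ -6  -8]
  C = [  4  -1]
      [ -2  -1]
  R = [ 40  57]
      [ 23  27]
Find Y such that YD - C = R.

Y = [[4, -4], [3, -1]]

YD = R + C = [[44, 56], [21, 26]].
Since D sits to the right of Y, Y = (R + C)D⁻¹.
D has determinant -4; D⁻¹ = [[2, 3/2], [-3/2, -5/4]].
Y = (R + C)D⁻¹ = [[4, -4], [3, -1]].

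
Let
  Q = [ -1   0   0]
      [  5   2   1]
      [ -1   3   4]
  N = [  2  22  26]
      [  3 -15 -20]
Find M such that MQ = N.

Right-multiplying both sides by Q⁻¹ gives M = NQ⁻¹.
Q has determinant -5; Q⁻¹ = [[-1, 0, 0], [21/5, 4/5, -1/5], [-17/5, -3/5, 2/5]].
M = NQ⁻¹ = [[2, 22, 26], [3, -15, -20]] · [[-1, 0, 0], [21/5, 4/5, -1/5], [-17/5, -3/5, 2/5]] = [[2, 2, 6], [2, 0, -5]].

M = [[2, 2, 6], [2, 0, -5]]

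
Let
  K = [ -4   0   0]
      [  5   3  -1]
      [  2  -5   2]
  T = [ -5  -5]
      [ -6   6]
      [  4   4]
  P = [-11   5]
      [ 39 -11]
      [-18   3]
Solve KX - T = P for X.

X = [[4, 0], [4, -3], [-1, -4]]

KX = P + T = [[-16, 0], [33, -5], [-14, 7]].
Left-multiplying both sides by K⁻¹ gives X = K⁻¹(P + T).
K has determinant -4; K⁻¹ = [[-1/4, 0, 0], [3, 2, 1], [31/4, 5, 3]].
X = K⁻¹(P + T) = [[4, 0], [4, -3], [-1, -4]].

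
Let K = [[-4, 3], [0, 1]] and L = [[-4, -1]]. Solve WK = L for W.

Since K sits to the right of W, W = LK⁻¹.
det K = -4; the adjugate gives K⁻¹ = [[-1/4, 3/4], [0, 1]].
W = LK⁻¹ = [[-4, -1]] · [[-1/4, 3/4], [0, 1]] = [[1, -4]].

W = [[1, -4]]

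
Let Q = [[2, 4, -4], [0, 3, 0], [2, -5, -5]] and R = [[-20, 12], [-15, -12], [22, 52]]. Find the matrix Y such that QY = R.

Since Q multiplies Y on the left, Y = Q⁻¹R.
det Q = -6; the adjugate gives Q⁻¹ = [[5/2, -20/3, -2], [0, 1/3, 0], [1, -3, -1]].
Y = Q⁻¹R = [[5/2, -20/3, -2], [0, 1/3, 0], [1, -3, -1]] · [[-20, 12], [-15, -12], [22, 52]] = [[6, 6], [-5, -4], [3, -4]].

Y = [[6, 6], [-5, -4], [3, -4]]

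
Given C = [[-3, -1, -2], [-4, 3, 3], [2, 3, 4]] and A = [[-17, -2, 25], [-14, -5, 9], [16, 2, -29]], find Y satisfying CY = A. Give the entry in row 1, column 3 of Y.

Left-multiplying both sides by C⁻¹ gives Y = C⁻¹A.
det C = 5; the adjugate gives C⁻¹ = [[3/5, -2/5, 3/5], [22/5, -8/5, 17/5], [-18/5, 7/5, -13/5]].
Y = C⁻¹A = [[3/5, -2/5, 3/5], [22/5, -8/5, 17/5], [-18/5, 7/5, -13/5]] · [[-17, -2, 25], [-14, -5, 9], [16, 2, -29]] = [[5, 2, -6], [2, 6, -3], [0, -5, -2]].

-6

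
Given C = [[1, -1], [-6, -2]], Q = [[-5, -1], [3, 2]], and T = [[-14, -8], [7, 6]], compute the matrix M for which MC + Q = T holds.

M = [[3, 2], [-2, -1]]

MC = T − Q = [[-9, -7], [4, 4]].
C is on the right of M, so right-multiply by C⁻¹: M = (T − Q)C⁻¹.
det C = -8; the adjugate gives C⁻¹ = [[1/4, -1/8], [-3/4, -1/8]].
M = (T − Q)C⁻¹ = [[3, 2], [-2, -1]].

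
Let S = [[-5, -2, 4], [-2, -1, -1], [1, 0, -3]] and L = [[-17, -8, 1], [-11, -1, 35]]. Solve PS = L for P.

P = [[2, 4, 1], [3, -5, -6]]

Since S sits to the right of P, P = LS⁻¹.
S has determinant 3; S⁻¹ = [[1, -2, 2], [-7/3, 11/3, -13/3], [1/3, -2/3, 1/3]].
P = LS⁻¹ = [[-17, -8, 1], [-11, -1, 35]] · [[1, -2, 2], [-7/3, 11/3, -13/3], [1/3, -2/3, 1/3]] = [[2, 4, 1], [3, -5, -6]].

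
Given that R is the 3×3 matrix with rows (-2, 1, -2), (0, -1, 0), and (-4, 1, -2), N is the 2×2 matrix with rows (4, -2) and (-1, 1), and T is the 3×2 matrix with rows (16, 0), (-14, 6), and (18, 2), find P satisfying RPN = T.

P = [[-1, -3], [4, 2], [-1, -4]]

Left-multiply by R⁻¹ and right-multiply by N⁻¹: P = R⁻¹TN⁻¹.
det R = 4; the adjugate gives R⁻¹ = [[1/2, 0, -1/2], [0, -1, 0], [-1, -1/2, 1/2]].
det N = 2, so N⁻¹ = [[1/2, 1], [1/2, 2]].
R⁻¹T = [[-1, -1], [14, -6], [0, -2]].
P = (R⁻¹T)N⁻¹ = [[-1, -3], [4, 2], [-1, -4]].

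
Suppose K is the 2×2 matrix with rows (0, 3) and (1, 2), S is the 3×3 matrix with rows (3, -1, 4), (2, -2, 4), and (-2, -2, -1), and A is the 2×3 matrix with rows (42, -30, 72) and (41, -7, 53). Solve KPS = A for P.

Isolating P: multiply by K⁻¹ from the left and S⁻¹ from the right, so P = K⁻¹AS⁻¹.
det K = -3; the adjugate gives K⁻¹ = [[-2/3, 1], [1/3, 0]].
det S = 4, so S⁻¹ = [[5/2, -9/4, 1], [-3/2, 5/4, -1], [-2, 2, -1]].
K⁻¹A = [[13, 13, 5], [14, -10, 24]].
P = (K⁻¹A)S⁻¹ = [[3, -3, -5], [2, 4, 0]].

P = [[3, -3, -5], [2, 4, 0]]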